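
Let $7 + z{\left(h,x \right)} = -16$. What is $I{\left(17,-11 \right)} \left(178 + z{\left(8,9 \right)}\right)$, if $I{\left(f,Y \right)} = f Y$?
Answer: $-28985$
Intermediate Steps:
$I{\left(f,Y \right)} = Y f$
$z{\left(h,x \right)} = -23$ ($z{\left(h,x \right)} = -7 - 16 = -23$)
$I{\left(17,-11 \right)} \left(178 + z{\left(8,9 \right)}\right) = \left(-11\right) 17 \left(178 - 23\right) = \left(-187\right) 155 = -28985$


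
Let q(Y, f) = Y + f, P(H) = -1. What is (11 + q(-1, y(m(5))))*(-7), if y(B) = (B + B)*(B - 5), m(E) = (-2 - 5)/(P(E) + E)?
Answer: -1883/8 ≈ -235.38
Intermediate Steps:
m(E) = -7/(-1 + E) (m(E) = (-2 - 5)/(-1 + E) = -7/(-1 + E))
y(B) = 2*B*(-5 + B) (y(B) = (2*B)*(-5 + B) = 2*B*(-5 + B))
(11 + q(-1, y(m(5))))*(-7) = (11 + (-1 + 2*(-7/(-1 + 5))*(-5 - 7/(-1 + 5))))*(-7) = (11 + (-1 + 2*(-7/4)*(-5 - 7/4)))*(-7) = (11 + (-1 + 2*(-7/4)*(-27/4)))*(-7) = (11 + (-1 + 189/8))*(-7) = (11 + 181/8)*(-7) = (269/8)*(-7) = -1883/8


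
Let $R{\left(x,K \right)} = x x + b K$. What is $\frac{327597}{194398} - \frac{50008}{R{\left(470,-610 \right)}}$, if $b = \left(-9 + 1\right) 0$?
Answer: $\frac{333216607}{228417650} \approx 1.4588$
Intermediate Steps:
$b = 0$ ($b = \left(-8\right) 0 = 0$)
$R{\left(x,K \right)} = x^{2}$ ($R{\left(x,K \right)} = x x + 0 K = x^{2} + 0 = x^{2}$)
$\frac{327597}{194398} - \frac{50008}{R{\left(470,-610 \right)}} = \frac{327597}{194398} - \frac{50008}{470^{2}} = 327597 \cdot \frac{1}{194398} - \frac{50008}{220900} = \frac{327597}{194398} - \frac{266}{1175} = \frac{333216607}{228417650}$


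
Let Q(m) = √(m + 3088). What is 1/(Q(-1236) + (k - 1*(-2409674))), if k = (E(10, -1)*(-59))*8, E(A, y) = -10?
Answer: 1207197/2914649192692 - √463/2914649192692 ≈ 4.1418e-7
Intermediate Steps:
Q(m) = √(3088 + m)
k = 4720 (k = -10*(-59)*8 = 590*8 = 4720)
1/(Q(-1236) + (k - 1*(-2409674))) = 1/(√(3088 - 1236) + (4720 - 1*(-2409674))) = 1/(√1852 + (4720 + 2409674)) = 1/(2*√463 + 2414394) = 1/(2414394 + 2*√463)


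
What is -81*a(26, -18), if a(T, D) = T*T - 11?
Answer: -53865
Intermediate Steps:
a(T, D) = -11 + T² (a(T, D) = T² - 11 = -11 + T²)
-81*a(26, -18) = -81*(-11 + 26²) = -81*(-11 + 676) = -81*665 = -53865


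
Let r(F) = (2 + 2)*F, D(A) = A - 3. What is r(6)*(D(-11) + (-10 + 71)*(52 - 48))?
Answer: 5520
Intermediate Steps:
D(A) = -3 + A
r(F) = 4*F
r(6)*(D(-11) + (-10 + 71)*(52 - 48)) = (4*6)*((-3 - 11) + (-10 + 71)*(52 - 48)) = 24*(-14 + 61*4) = 24*(-14 + 244) = 24*230 = 5520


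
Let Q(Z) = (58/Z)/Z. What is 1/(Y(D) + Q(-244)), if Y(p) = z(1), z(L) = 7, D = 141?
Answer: 29768/208405 ≈ 0.14284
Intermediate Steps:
Y(p) = 7
Q(Z) = 58/Z²
1/(Y(D) + Q(-244)) = 1/(7 + 58/(-244)²) = 1/(7 + 58*(1/59536)) = 1/(7 + 29/29768) = 1/(208405/29768) = 29768/208405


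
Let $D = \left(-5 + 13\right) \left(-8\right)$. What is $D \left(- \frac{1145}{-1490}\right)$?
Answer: $- \frac{7328}{149} \approx -49.181$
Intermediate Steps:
$D = -64$ ($D = 8 \left(-8\right) = -64$)
$D \left(- \frac{1145}{-1490}\right) = - 64 \left(- \frac{1145}{-1490}\right) = - 64 \left(\left(-1145\right) \left(- \frac{1}{1490}\right)\right) = \left(-64\right) \frac{229}{298} = - \frac{7328}{149}$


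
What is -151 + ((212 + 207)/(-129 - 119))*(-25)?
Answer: -26973/248 ≈ -108.76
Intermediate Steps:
-151 + ((212 + 207)/(-129 - 119))*(-25) = -151 + (419/(-248))*(-25) = -151 + (419*(-1/248))*(-25) = -151 - 419/248*(-25) = -151 + 10475/248 = -26973/248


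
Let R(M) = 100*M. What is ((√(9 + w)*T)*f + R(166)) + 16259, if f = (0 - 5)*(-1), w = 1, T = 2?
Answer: 32859 + 10*√10 ≈ 32891.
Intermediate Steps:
f = 5 (f = -5*(-1) = 5)
((√(9 + w)*T)*f + R(166)) + 16259 = ((√(9 + 1)*2)*5 + 100*166) + 16259 = ((√10*2)*5 + 16600) + 16259 = ((2*√10)*5 + 16600) + 16259 = (10*√10 + 16600) + 16259 = (16600 + 10*√10) + 16259 = 32859 + 10*√10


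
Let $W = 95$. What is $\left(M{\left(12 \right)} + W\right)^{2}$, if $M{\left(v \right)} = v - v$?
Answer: $9025$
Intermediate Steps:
$M{\left(v \right)} = 0$
$\left(M{\left(12 \right)} + W\right)^{2} = \left(0 + 95\right)^{2} = 95^{2} = 9025$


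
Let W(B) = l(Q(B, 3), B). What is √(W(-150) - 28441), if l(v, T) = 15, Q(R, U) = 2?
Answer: I*√28426 ≈ 168.6*I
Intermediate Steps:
W(B) = 15
√(W(-150) - 28441) = √(15 - 28441) = √(-28426) = I*√28426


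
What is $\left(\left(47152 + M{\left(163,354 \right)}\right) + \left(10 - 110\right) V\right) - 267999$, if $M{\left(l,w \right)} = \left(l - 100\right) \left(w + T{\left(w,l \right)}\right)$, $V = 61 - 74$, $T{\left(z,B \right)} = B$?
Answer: $-186976$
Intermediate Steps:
$V = -13$ ($V = 61 - 74 = -13$)
$M{\left(l,w \right)} = \left(-100 + l\right) \left(l + w\right)$ ($M{\left(l,w \right)} = \left(l - 100\right) \left(w + l\right) = \left(-100 + l\right) \left(l + w\right)$)
$\left(\left(47152 + M{\left(163,354 \right)}\right) + \left(10 - 110\right) V\right) - 267999 = \left(\left(47152 + \left(163^{2} - 16300 - 35400 + 163 \cdot 354\right)\right) + \left(10 - 110\right) \left(-13\right)\right) - 267999 = \left(\left(47152 + \left(26569 - 16300 - 35400 + 57702\right)\right) - -1300\right) - 267999 = \left(\left(47152 + 32571\right) + 1300\right) - 267999 = \left(79723 + 1300\right) - 267999 = 81023 - 267999 = -186976$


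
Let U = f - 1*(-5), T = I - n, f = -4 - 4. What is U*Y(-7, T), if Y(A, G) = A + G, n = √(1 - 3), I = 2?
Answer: 15 + 3*I*√2 ≈ 15.0 + 4.2426*I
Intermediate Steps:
f = -8
n = I*√2 (n = √(-2) = I*√2 ≈ 1.4142*I)
T = 2 - I*√2 ≈ 2.0 - 1.4142*I
U = -3 (U = -8 - 1*(-5) = -8 + 5 = -3)
U*Y(-7, T) = -3*(-7 + (2 - I*√2)) = -3*(-5 - I*√2) = 15 + 3*I*√2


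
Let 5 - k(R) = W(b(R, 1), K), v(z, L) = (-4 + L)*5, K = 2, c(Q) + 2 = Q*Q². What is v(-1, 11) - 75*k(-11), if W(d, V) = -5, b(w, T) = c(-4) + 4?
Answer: -715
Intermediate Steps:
c(Q) = -2 + Q³ (c(Q) = -2 + Q*Q² = -2 + Q³)
b(w, T) = -62 (b(w, T) = (-2 + (-4)³) + 4 = (-2 - 64) + 4 = -66 + 4 = -62)
v(z, L) = -20 + 5*L
k(R) = 10 (k(R) = 5 - 1*(-5) = 5 + 5 = 10)
v(-1, 11) - 75*k(-11) = (-20 + 5*11) - 75*10 = (-20 + 55) - 750 = 35 - 750 = -715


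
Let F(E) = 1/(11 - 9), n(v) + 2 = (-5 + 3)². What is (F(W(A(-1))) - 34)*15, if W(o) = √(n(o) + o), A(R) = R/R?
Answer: -1005/2 ≈ -502.50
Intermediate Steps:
A(R) = 1
n(v) = 2 (n(v) = -2 + (-5 + 3)² = -2 + (-2)² = -2 + 4 = 2)
W(o) = √(2 + o)
F(E) = ½ (F(E) = 1/2 = ½)
(F(W(A(-1))) - 34)*15 = (½ - 34)*15 = -67/2*15 = -1005/2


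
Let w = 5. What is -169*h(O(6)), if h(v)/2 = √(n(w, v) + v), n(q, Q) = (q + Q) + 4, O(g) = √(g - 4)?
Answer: -338*√(9 + 2*√2) ≈ -1162.5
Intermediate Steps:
O(g) = √(-4 + g)
n(q, Q) = 4 + Q + q (n(q, Q) = (Q + q) + 4 = 4 + Q + q)
h(v) = 2*√(9 + 2*v) (h(v) = 2*√((4 + v + 5) + v) = 2*√((9 + v) + v) = 2*√(9 + 2*v))
-169*h(O(6)) = -338*√(9 + 2*√(-4 + 6)) = -338*√(9 + 2*√2)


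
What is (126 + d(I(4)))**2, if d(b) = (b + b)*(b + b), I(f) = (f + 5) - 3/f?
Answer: 2537649/16 ≈ 1.5860e+5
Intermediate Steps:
I(f) = 5 + f - 3/f (I(f) = (5 + f) - 3/f = 5 + f - 3/f)
d(b) = 4*b**2 (d(b) = (2*b)*(2*b) = 4*b**2)
(126 + d(I(4)))**2 = (126 + 4*(5 + 4 - 3/4)**2)**2 = (126 + 4*(33/4)**2)**2 = (126 + 4*(1089/16))**2 = (126 + 1089/4)**2 = (1593/4)**2 = 2537649/16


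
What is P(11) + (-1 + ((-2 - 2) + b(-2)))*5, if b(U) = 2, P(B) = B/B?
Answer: -14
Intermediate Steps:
P(B) = 1
P(11) + (-1 + ((-2 - 2) + b(-2)))*5 = 1 + (-1 + ((-2 - 2) + 2))*5 = 1 + (-1 + (-4 + 2))*5 = 1 + (-1 - 2)*5 = 1 - 3*5 = 1 - 15 = -14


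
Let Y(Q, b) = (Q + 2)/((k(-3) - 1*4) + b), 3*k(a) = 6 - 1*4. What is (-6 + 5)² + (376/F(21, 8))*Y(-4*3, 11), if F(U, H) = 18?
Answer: -1811/69 ≈ -26.246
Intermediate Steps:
k(a) = ⅔ (k(a) = (6 - 1*4)/3 = (6 - 4)/3 = (⅓)*2 = ⅔)
Y(Q, b) = (2 + Q)/(-10/3 + b) (Y(Q, b) = (Q + 2)/((⅔ - 1*4) + b) = (2 + Q)/((⅔ - 4) + b) = (2 + Q)/(-10/3 + b))
(-6 + 5)² + (376/F(21, 8))*Y(-4*3, 11) = (-6 + 5)² + (376/18)*(3*(2 - 4*3)/(-10 + 3*11)) = (-1)² + (376*(1/18))*(3*(2 - 12)/(-10 + 33)) = 1 + 188*(3*(-10)/23)/9 = 1 + 188*(3*(1/23)*(-10))/9 = 1 + (188/9)*(-30/23) = 1 - 1880/69 = -1811/69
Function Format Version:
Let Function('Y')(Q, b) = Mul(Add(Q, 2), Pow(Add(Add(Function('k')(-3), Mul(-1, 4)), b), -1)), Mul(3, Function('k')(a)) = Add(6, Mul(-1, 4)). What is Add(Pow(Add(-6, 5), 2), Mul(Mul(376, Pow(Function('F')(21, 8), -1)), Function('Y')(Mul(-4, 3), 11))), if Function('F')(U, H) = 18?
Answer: Rational(-1811, 69) ≈ -26.246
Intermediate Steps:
Function('k')(a) = Rational(2, 3) (Function('k')(a) = Mul(Rational(1, 3), Add(6, Mul(-1, 4))) = Mul(Rational(1, 3), Add(6, -4)) = Mul(Rational(1, 3), 2) = Rational(2, 3))
Function('Y')(Q, b) = Mul(Pow(Add(Rational(-10, 3), b), -1), Add(2, Q)) (Function('Y')(Q, b) = Mul(Add(Q, 2), Pow(Add(Add(Rational(2, 3), Mul(-1, 4)), b), -1)) = Mul(Add(2, Q), Pow(Add(Add(Rational(2, 3), -4), b), -1)) = Mul(Add(2, Q), Pow(Add(Rational(-10, 3), b), -1)) = Mul(Pow(Add(Rational(-10, 3), b), -1), Add(2, Q)))
Add(Pow(Add(-6, 5), 2), Mul(Mul(376, Pow(Function('F')(21, 8), -1)), Function('Y')(Mul(-4, 3), 11))) = Add(Pow(Add(-6, 5), 2), Mul(Mul(376, Pow(18, -1)), Mul(3, Pow(Add(-10, Mul(3, 11)), -1), Add(2, Mul(-4, 3))))) = Add(Pow(-1, 2), Mul(Mul(376, Rational(1, 18)), Mul(3, Pow(Add(-10, 33), -1), Add(2, -12)))) = Add(1, Mul(Rational(188, 9), Mul(3, Pow(23, -1), -10))) = Add(1, Mul(Rational(188, 9), Mul(3, Rational(1, 23), -10))) = Add(1, Mul(Rational(188, 9), Rational(-30, 23))) = Add(1, Rational(-1880, 69)) = Rational(-1811, 69)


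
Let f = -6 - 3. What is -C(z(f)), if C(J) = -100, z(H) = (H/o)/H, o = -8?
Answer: 100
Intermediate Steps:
f = -9
z(H) = -1/8 (z(H) = (H/(-8))/H = (H*(-1/8))/H = (-H/8)/H = -1/8)
-C(z(f)) = -1*(-100) = 100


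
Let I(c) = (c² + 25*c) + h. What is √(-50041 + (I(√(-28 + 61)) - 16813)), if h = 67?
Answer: √(-66754 + 25*√33) ≈ 258.09*I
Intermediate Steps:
I(c) = 67 + c² + 25*c (I(c) = (c² + 25*c) + 67 = 67 + c² + 25*c)
√(-50041 + (I(√(-28 + 61)) - 16813)) = √(-50041 + ((67 + (√(-28 + 61))² + 25*√(-28 + 61)) - 16813)) = √(-50041 + ((67 + (√33)² + 25*√33) - 16813)) = √(-50041 + ((67 + 33 + 25*√33) - 16813)) = √(-50041 + ((100 + 25*√33) - 16813)) = √(-50041 + (-16713 + 25*√33)) = √(-66754 + 25*√33)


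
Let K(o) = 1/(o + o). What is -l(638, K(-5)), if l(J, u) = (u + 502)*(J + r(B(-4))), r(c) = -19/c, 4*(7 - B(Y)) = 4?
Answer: -6372457/20 ≈ -3.1862e+5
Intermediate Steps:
B(Y) = 6 (B(Y) = 7 - 1/4*4 = 7 - 1 = 6)
K(o) = 1/(2*o)
l(J, u) = (502 + u)*(-19/6 + J) (l(J, u) = (u + 502)*(J - 19/6) = (502 + u)*(J - 19*1/6) = (502 + u)*(J - 19/6) = (502 + u)*(-19/6 + J))
-l(638, K(-5)) = -(-4769/3 + 502*638 - 19/(12*(-5)) + 638*((1/2)/(-5))) = -(-4769/3 + 320276 - 19*(-1)/(12*5) + 638*((1/2)*(-1/5))) = -(-4769/3 + 320276 - 19/6*(-1/10) + 638*(-1/10)) = -(-4769/3 + 320276 + 19/60 - 319/5) = -1*6372457/20 = -6372457/20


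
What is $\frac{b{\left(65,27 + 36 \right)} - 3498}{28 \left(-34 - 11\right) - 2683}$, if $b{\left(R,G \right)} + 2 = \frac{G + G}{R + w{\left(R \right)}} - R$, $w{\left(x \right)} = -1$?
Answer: $\frac{114017}{126176} \approx 0.90364$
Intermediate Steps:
$b{\left(R,G \right)} = -2 - R + \frac{2 G}{-1 + R}$ ($b{\left(R,G \right)} = -2 - \left(R - \frac{G + G}{R - 1}\right) = -2 + \left(\frac{2 G}{-1 + R} - R\right) = -2 + \left(- R + \frac{2 G}{-1 + R}\right) = -2 - R + \frac{2 G}{-1 + R}$)
$\frac{b{\left(65,27 + 36 \right)} - 3498}{28 \left(-34 - 11\right) - 2683} = \frac{\frac{2 - 65 - 65^{2} + 2 \left(27 + 36\right)}{-1 + 65} - 3498}{28 \left(-34 - 11\right) - 2683} = \frac{\frac{2 - 65 - 4225 + 2 \cdot 63}{64} - 3498}{28 \left(-45\right) - 2683} = \frac{\frac{2 - 65 - 4225 + 126}{64} - 3498}{-1260 - 2683} = \frac{\frac{1}{64} \left(-4162\right) - 3498}{-3943} = \left(- \frac{2081}{32} - 3498\right) \left(- \frac{1}{3943}\right) = \left(- \frac{114017}{32}\right) \left(- \frac{1}{3943}\right) = \frac{114017}{126176}$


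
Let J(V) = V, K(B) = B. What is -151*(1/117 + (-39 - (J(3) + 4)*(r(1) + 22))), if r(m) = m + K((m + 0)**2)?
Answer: 3656918/117 ≈ 31256.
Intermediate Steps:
r(m) = m + m**2 (r(m) = m + (m + 0)**2 = m + m**2)
-151*(1/117 + (-39 - (J(3) + 4)*(r(1) + 22))) = -151*(1/117 + (-39 - (3 + 4)*(1*(1 + 1) + 22))) = -151*(1/117 + (-39 - 7*(1*2 + 22))) = -151*(1/117 + (-39 - 7*(2 + 22))) = -151*(1/117 + (-39 - 7*24)) = -151*(1/117 + (-39 - 1*168)) = -151*(1/117 + (-39 - 168)) = -151*(1/117 - 207) = -151*(-24218/117) = 3656918/117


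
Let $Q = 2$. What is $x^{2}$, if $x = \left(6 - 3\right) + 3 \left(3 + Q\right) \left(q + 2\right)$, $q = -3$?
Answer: $144$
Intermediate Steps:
$x = -12$ ($x = \left(6 - 3\right) + 3 \left(3 + 2\right) \left(-3 + 2\right) = 3 + 3 \cdot 5 \left(-1\right) = 3 + 3 \left(-5\right) = 3 - 15 = -12$)
$x^{2} = \left(-12\right)^{2} = 144$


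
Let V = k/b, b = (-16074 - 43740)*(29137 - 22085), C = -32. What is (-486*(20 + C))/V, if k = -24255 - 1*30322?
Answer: 2459986168896/54577 ≈ 4.5074e+7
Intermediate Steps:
b = -421808328 (b = -59814*7052 = -421808328)
k = -54577 (k = -24255 - 30322 = -54577)
V = 54577/421808328 (V = -54577/(-421808328) = -54577*(-1/421808328) = 54577/421808328 ≈ 0.00012939)
(-486*(20 + C))/V = (-486*(20 - 32))/(54577/421808328) = -486*(-12)*(421808328/54577) = 5832*(421808328/54577) = 2459986168896/54577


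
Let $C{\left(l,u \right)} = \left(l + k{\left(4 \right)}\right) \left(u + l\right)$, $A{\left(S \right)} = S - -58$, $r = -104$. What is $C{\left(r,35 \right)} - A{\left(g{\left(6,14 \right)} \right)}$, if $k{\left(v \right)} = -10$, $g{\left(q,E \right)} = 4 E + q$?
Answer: $7746$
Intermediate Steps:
$g{\left(q,E \right)} = q + 4 E$
$A{\left(S \right)} = 58 + S$ ($A{\left(S \right)} = S + 58 = 58 + S$)
$C{\left(l,u \right)} = \left(-10 + l\right) \left(l + u\right)$ ($C{\left(l,u \right)} = \left(l - 10\right) \left(u + l\right) = \left(-10 + l\right) \left(l + u\right)$)
$C{\left(r,35 \right)} - A{\left(g{\left(6,14 \right)} \right)} = \left(\left(-104\right)^{2} - -1040 - 350 - 3640\right) - \left(58 + \left(6 + 4 \cdot 14\right)\right) = \left(10816 + 1040 - 350 - 3640\right) - \left(58 + \left(6 + 56\right)\right) = 7866 - \left(58 + 62\right) = 7866 - 120 = 7746$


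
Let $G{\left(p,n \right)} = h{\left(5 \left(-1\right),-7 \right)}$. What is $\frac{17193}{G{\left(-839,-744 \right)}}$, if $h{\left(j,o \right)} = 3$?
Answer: $5731$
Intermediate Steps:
$G{\left(p,n \right)} = 3$
$\frac{17193}{G{\left(-839,-744 \right)}} = \frac{17193}{3} = 17193 \cdot \frac{1}{3} = 5731$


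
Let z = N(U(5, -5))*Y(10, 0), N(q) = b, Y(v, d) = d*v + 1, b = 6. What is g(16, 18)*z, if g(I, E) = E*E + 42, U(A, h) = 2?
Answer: 2196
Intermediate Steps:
Y(v, d) = 1 + d*v
N(q) = 6
g(I, E) = 42 + E² (g(I, E) = E² + 42 = 42 + E²)
z = 6 (z = 6*(1 + 0*10) = 6*(1 + 0) = 6*1 = 6)
g(16, 18)*z = (42 + 18²)*6 = (42 + 324)*6 = 366*6 = 2196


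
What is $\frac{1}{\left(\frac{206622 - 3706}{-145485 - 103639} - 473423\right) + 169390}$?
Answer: $- \frac{62281}{18935530002} \approx -3.2891 \cdot 10^{-6}$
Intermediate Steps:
$\frac{1}{\left(\frac{206622 - 3706}{-145485 - 103639} - 473423\right) + 169390} = \frac{1}{\left(\frac{202916}{-249124} - 473423\right) + 169390} = \frac{1}{\left(202916 \left(- \frac{1}{249124}\right) - 473423\right) + 169390} = \frac{1}{\left(- \frac{50729}{62281} - 473423\right) + 169390} = \frac{1}{- \frac{29485308592}{62281} + 169390} = \frac{1}{- \frac{18935530002}{62281}} = - \frac{62281}{18935530002}$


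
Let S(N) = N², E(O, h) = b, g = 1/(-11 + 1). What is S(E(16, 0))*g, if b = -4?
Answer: -8/5 ≈ -1.6000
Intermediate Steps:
g = -⅒ (g = 1/(-10) = -⅒ ≈ -0.10000)
E(O, h) = -4
S(E(16, 0))*g = (-4)²*(-⅒) = 16*(-⅒) = -8/5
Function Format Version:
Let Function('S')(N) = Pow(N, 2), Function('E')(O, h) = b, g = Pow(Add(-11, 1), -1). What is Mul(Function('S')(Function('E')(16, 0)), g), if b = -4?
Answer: Rational(-8, 5) ≈ -1.6000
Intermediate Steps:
g = Rational(-1, 10) (g = Pow(-10, -1) = Rational(-1, 10) ≈ -0.10000)
Function('E')(O, h) = -4
Mul(Function('S')(Function('E')(16, 0)), g) = Mul(Pow(-4, 2), Rational(-1, 10)) = Mul(16, Rational(-1, 10)) = Rational(-8, 5)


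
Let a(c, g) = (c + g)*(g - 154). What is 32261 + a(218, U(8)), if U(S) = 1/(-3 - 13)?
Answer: -336639/256 ≈ -1315.0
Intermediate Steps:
U(S) = -1/16 (U(S) = 1/(-16) = -1/16)
a(c, g) = (-154 + g)*(c + g) (a(c, g) = (c + g)*(-154 + g) = (-154 + g)*(c + g))
32261 + a(218, U(8)) = 32261 + ((-1/16)² - 154*218 - 154*(-1/16) + 218*(-1/16)) = 32261 + (1/256 - 33572 + 77/8 - 109/8) = 32261 - 8595455/256 = -336639/256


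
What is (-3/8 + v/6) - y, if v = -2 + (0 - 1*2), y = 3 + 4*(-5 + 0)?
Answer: 383/24 ≈ 15.958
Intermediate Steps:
y = -17 (y = 3 + 4*(-5) = 3 - 20 = -17)
v = -4 (v = -2 + (0 - 2) = -2 - 2 = -4)
(-3/8 + v/6) - y = (-3/8 - 4/6) - 1*(-17) = (-3*⅛ - 4*⅙) + 17 = (-3/8 - ⅔) + 17 = -25/24 + 17 = 383/24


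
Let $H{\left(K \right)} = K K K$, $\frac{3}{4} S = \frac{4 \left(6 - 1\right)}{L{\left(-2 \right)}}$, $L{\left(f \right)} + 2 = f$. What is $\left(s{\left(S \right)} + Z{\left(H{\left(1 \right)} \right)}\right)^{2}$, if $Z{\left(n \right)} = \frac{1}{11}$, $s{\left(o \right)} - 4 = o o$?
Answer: $\frac{23088025}{9801} \approx 2355.7$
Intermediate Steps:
$L{\left(f \right)} = -2 + f$
$S = - \frac{20}{3}$ ($S = \frac{4 \frac{4 \left(6 - 1\right)}{-2 - 2}}{3} = \frac{4 \frac{4 \cdot 5}{-4}}{3} = \frac{4 \cdot 20 \left(- \frac{1}{4}\right)}{3} = \frac{4}{3} \left(-5\right) = - \frac{20}{3} \approx -6.6667$)
$s{\left(o \right)} = 4 + o^{2}$ ($s{\left(o \right)} = 4 + o o = 4 + o^{2}$)
$H{\left(K \right)} = K^{3}$ ($H{\left(K \right)} = K^{2} K = K^{3}$)
$Z{\left(n \right)} = \frac{1}{11}$
$\left(s{\left(S \right)} + Z{\left(H{\left(1 \right)} \right)}\right)^{2} = \left(\left(4 + \left(- \frac{20}{3}\right)^{2}\right) + \frac{1}{11}\right)^{2} = \left(\left(4 + \frac{400}{9}\right) + \frac{1}{11}\right)^{2} = \left(\frac{436}{9} + \frac{1}{11}\right)^{2} = \left(\frac{4805}{99}\right)^{2} = \frac{23088025}{9801}$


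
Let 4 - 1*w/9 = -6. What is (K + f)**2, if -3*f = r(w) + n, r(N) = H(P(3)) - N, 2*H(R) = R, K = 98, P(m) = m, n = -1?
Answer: 588289/36 ≈ 16341.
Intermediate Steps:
w = 90 (w = 36 - 9*(-6) = 36 + 54 = 90)
H(R) = R/2
r(N) = 3/2 - N (r(N) = (1/2)*3 - N = 3/2 - N)
f = 179/6 (f = -((3/2 - 1*90) - 1)/3 = -((3/2 - 90) - 1)/3 = -(-177/2 - 1)/3 = -1/3*(-179/2) = 179/6 ≈ 29.833)
(K + f)**2 = (98 + 179/6)**2 = (767/6)**2 = 588289/36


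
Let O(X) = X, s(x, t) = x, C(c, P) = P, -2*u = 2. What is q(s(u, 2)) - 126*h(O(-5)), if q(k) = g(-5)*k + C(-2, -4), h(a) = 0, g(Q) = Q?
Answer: 1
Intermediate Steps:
u = -1 (u = -½*2 = -1)
q(k) = -4 - 5*k (q(k) = -5*k - 4 = -4 - 5*k)
q(s(u, 2)) - 126*h(O(-5)) = (-4 - 5*(-1)) - 126*0 = (-4 + 5) + 0 = 1 + 0 = 1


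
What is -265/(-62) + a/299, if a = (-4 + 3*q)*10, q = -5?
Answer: 67455/18538 ≈ 3.6387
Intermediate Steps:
a = -190 (a = (-4 + 3*(-5))*10 = (-4 - 15)*10 = -19*10 = -190)
-265/(-62) + a/299 = -265/(-62) - 190/299 = -265*(-1/62) - 190*1/299 = 265/62 - 190/299 = 67455/18538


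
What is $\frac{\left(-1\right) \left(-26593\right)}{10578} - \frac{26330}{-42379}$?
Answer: $\frac{1405503487}{448285062} \approx 3.1353$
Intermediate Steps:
$\frac{\left(-1\right) \left(-26593\right)}{10578} - \frac{26330}{-42379} = 26593 \cdot \frac{1}{10578} - - \frac{26330}{42379} = \frac{26593}{10578} + \frac{26330}{42379} = \frac{1405503487}{448285062}$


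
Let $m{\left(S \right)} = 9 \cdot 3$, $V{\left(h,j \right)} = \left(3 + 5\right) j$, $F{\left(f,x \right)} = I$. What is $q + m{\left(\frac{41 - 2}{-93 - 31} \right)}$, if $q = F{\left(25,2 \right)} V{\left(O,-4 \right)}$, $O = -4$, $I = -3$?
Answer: $123$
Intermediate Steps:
$F{\left(f,x \right)} = -3$
$V{\left(h,j \right)} = 8 j$
$q = 96$ ($q = - 3 \cdot 8 \left(-4\right) = \left(-3\right) \left(-32\right) = 96$)
$m{\left(S \right)} = 27$
$q + m{\left(\frac{41 - 2}{-93 - 31} \right)} = 96 + 27 = 123$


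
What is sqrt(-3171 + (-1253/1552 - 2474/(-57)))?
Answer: I*sqrt(1530156925893)/22116 ≈ 55.932*I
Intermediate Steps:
sqrt(-3171 + (-1253/1552 - 2474/(-57))) = sqrt(-3171 + (-1253*1/1552 - 2474*(-1/57))) = sqrt(-3171 + (-1253/1552 + 2474/57)) = sqrt(-3171 + 3768227/88464) = sqrt(-276751117/88464) = I*sqrt(1530156925893)/22116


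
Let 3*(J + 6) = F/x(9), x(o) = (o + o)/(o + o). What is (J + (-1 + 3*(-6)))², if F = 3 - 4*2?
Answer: 6400/9 ≈ 711.11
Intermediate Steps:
x(o) = 1 (x(o) = (2*o)/((2*o)) = (2*o)*(1/(2*o)) = 1)
F = -5 (F = 3 - 8 = -5)
J = -23/3 (J = -6 + (-5/1)/3 = -6 + (-5*1)/3 = -6 + (⅓)*(-5) = -6 - 5/3 = -23/3 ≈ -7.6667)
(J + (-1 + 3*(-6)))² = (-23/3 + (-1 + 3*(-6)))² = (-23/3 + (-1 - 18))² = (-23/3 - 19)² = (-80/3)² = 6400/9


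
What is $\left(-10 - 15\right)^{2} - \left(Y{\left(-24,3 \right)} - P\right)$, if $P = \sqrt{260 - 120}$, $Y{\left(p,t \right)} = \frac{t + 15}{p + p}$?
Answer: $\frac{5003}{8} + 2 \sqrt{35} \approx 637.21$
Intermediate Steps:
$Y{\left(p,t \right)} = \frac{15 + t}{2 p}$
$P = 2 \sqrt{35}$ ($P = \sqrt{140} = 2 \sqrt{35} \approx 11.832$)
$\left(-10 - 15\right)^{2} - \left(Y{\left(-24,3 \right)} - P\right) = \left(-10 - 15\right)^{2} - \left(\frac{15 + 3}{2 \left(-24\right)} - 2 \sqrt{35}\right) = \left(-25\right)^{2} - \left(\frac{1}{2} \left(- \frac{1}{24}\right) 18 - 2 \sqrt{35}\right) = 625 - \left(- \frac{3}{8} - 2 \sqrt{35}\right) = 625 + \left(\frac{3}{8} + 2 \sqrt{35}\right) = \frac{5003}{8} + 2 \sqrt{35}$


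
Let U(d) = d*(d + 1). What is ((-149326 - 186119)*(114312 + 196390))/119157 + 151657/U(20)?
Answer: -14585256870217/16681980 ≈ -8.7431e+5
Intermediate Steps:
U(d) = d*(1 + d)
((-149326 - 186119)*(114312 + 196390))/119157 + 151657/U(20) = ((-149326 - 186119)*(114312 + 196390))/119157 + 151657/((20*(1 + 20))) = -335445*310702*(1/119157) + 151657/((20*21)) = -104223432390*1/119157 + 151657/420 = -34741144130/39719 + 151657*(1/420) = -34741144130/39719 + 151657/420 = -14585256870217/16681980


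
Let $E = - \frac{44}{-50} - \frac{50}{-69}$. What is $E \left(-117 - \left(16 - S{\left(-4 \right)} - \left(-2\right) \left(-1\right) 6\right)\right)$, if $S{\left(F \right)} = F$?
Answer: $- \frac{13840}{69} \approx -200.58$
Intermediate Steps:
$E = \frac{2768}{1725}$ ($E = \left(-44\right) \left(- \frac{1}{50}\right) - - \frac{50}{69} = \frac{22}{25} + \frac{50}{69} = \frac{2768}{1725} \approx 1.6046$)
$E \left(-117 - \left(16 - S{\left(-4 \right)} - \left(-2\right) \left(-1\right) 6\right)\right) = \frac{2768 \left(-117 - \left(20 - \left(-2\right) \left(-1\right) 6\right)\right)}{1725} = \frac{2768 \left(-117 + \left(\left(16 + \left(-4 + 2 \cdot 6\right)\right) - 32\right)\right)}{1725} = \frac{2768 \left(-117 + \left(\left(16 + \left(-4 + 12\right)\right) - 32\right)\right)}{1725} = \frac{2768 \left(-117 + \left(\left(16 + 8\right) - 32\right)\right)}{1725} = \frac{2768 \left(-117 + \left(24 - 32\right)\right)}{1725} = \frac{2768 \left(-117 - 8\right)}{1725} = \frac{2768}{1725} \left(-125\right) = - \frac{13840}{69}$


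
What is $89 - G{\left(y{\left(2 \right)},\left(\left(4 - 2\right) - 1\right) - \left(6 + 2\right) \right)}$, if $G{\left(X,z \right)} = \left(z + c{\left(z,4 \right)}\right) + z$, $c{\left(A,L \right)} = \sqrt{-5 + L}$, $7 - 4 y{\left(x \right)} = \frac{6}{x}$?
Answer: $103 - i \approx 103.0 - 1.0 i$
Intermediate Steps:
$y{\left(x \right)} = \frac{7}{4} - \frac{3}{2 x}$ ($y{\left(x \right)} = \frac{7}{4} - \frac{6 \frac{1}{x}}{4} = \frac{7}{4} - \frac{3}{2 x}$)
$G{\left(X,z \right)} = i + 2 z$ ($G{\left(X,z \right)} = \left(z + \sqrt{-5 + 4}\right) + z = \left(z + \sqrt{-1}\right) + z = \left(z + i\right) + z = \left(i + z\right) + z = i + 2 z$)
$89 - G{\left(y{\left(2 \right)},\left(\left(4 - 2\right) - 1\right) - \left(6 + 2\right) \right)} = 89 - \left(i + 2 \left(\left(\left(4 - 2\right) - 1\right) - \left(6 + 2\right)\right)\right) = 89 - \left(i + 2 \left(\left(2 - 1\right) - 8\right)\right) = 89 - \left(i + 2 \left(1 - 8\right)\right) = 89 - \left(i + 2 \left(-7\right)\right) = 89 - \left(i - 14\right) = 89 - \left(-14 + i\right) = 89 + \left(14 - i\right) = 103 - i$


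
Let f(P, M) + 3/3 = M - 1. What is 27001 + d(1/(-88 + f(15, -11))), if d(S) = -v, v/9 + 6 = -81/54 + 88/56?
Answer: 378761/14 ≈ 27054.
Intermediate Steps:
v = -747/14 (v = -54 + 9*(-81/54 + 88/56) = -54 + 9*(-81*1/54 + 88*(1/56)) = -54 + 9*(-3/2 + 11/7) = -54 + 9*(1/14) = -54 + 9/14 = -747/14 ≈ -53.357)
f(P, M) = -2 + M (f(P, M) = -1 + (M - 1) = -1 + (-1 + M) = -2 + M)
d(S) = 747/14 (d(S) = -1*(-747/14) = 747/14)
27001 + d(1/(-88 + f(15, -11))) = 27001 + 747/14 = 378761/14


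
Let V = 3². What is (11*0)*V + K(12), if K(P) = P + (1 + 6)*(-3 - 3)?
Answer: -30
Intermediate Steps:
K(P) = -42 + P (K(P) = P + 7*(-6) = P - 42 = -42 + P)
V = 9
(11*0)*V + K(12) = (11*0)*9 + (-42 + 12) = 0*9 - 30 = 0 - 30 = -30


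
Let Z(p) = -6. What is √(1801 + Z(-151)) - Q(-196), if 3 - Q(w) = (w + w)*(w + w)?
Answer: 153661 + √1795 ≈ 1.5370e+5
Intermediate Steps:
Q(w) = 3 - 4*w² (Q(w) = 3 - (w + w)*(w + w) = 3 - 2*w*2*w = 3 - 4*w²)
√(1801 + Z(-151)) - Q(-196) = √(1801 - 6) - (3 - 4*(-196)²) = √1795 - (3 - 4*38416) = √1795 - (3 - 153664) = √1795 - 1*(-153661) = √1795 + 153661 = 153661 + √1795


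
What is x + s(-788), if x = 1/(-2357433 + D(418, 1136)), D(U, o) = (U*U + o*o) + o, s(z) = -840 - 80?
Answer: -819790841/891077 ≈ -920.00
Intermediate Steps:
s(z) = -920
D(U, o) = o + U**2 + o**2 (D(U, o) = (U**2 + o**2) + o = o + U**2 + o**2)
x = -1/891077 (x = 1/(-2357433 + (1136 + 418**2 + 1136**2)) = 1/(-2357433 + (1136 + 174724 + 1290496)) = 1/(-2357433 + 1466356) = 1/(-891077) = -1/891077 ≈ -1.1222e-6)
x + s(-788) = -1/891077 - 920 = -819790841/891077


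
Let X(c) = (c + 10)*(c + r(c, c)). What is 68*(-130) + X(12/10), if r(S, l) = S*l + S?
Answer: -1099624/125 ≈ -8797.0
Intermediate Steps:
r(S, l) = S + S*l
X(c) = (10 + c)*(c + c*(1 + c)) (X(c) = (c + 10)*(c + c*(1 + c)) = (10 + c)*(c + c*(1 + c)))
68*(-130) + X(12/10) = 68*(-130) + (12/10)*(20 + (12/10)² + 12*(12/10)) = -8840 + (12*(⅒))*(20 + (12*(⅒))² + 12*(12*(⅒))) = -8840 + 6*(20 + (6/5)² + 12*(6/5))/5 = -8840 + 6*(20 + 36/25 + 72/5)/5 = -8840 + (6/5)*(896/25) = -8840 + 5376/125 = -1099624/125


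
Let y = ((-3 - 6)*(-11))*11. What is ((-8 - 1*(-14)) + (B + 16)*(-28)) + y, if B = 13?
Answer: 283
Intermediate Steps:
y = 1089 (y = -9*(-11)*11 = 99*11 = 1089)
((-8 - 1*(-14)) + (B + 16)*(-28)) + y = ((-8 - 1*(-14)) + (13 + 16)*(-28)) + 1089 = ((-8 + 14) + 29*(-28)) + 1089 = (6 - 812) + 1089 = -806 + 1089 = 283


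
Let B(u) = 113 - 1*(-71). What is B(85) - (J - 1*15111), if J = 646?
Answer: 14649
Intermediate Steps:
B(u) = 184 (B(u) = 113 + 71 = 184)
B(85) - (J - 1*15111) = 184 - (646 - 1*15111) = 184 - (646 - 15111) = 184 - 1*(-14465) = 184 + 14465 = 14649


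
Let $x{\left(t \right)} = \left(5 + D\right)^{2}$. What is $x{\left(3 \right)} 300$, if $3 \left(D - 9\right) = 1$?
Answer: $\frac{184900}{3} \approx 61633.0$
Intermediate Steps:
$D = \frac{28}{3}$ ($D = 9 + \frac{1}{3} \cdot 1 = 9 + \frac{1}{3} = \frac{28}{3} \approx 9.3333$)
$x{\left(t \right)} = \frac{1849}{9}$ ($x{\left(t \right)} = \left(5 + \frac{28}{3}\right)^{2} = \left(\frac{43}{3}\right)^{2} = \frac{1849}{9}$)
$x{\left(3 \right)} 300 = \frac{1849}{9} \cdot 300 = \frac{184900}{3}$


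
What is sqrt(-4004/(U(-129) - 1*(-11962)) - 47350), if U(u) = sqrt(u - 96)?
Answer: sqrt(-969481690685011507662 + 8593965520140*I)/143089669 ≈ 9.6446e-7 + 217.6*I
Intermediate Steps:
U(u) = sqrt(-96 + u)
sqrt(-4004/(U(-129) - 1*(-11962)) - 47350) = sqrt(-4004/(sqrt(-96 - 129) - 1*(-11962)) - 47350) = sqrt(-4004/(sqrt(-225) + 11962) - 47350) = sqrt(-4004/(15*I + 11962) - 47350) = sqrt(-4004*(11962 - 15*I)/143089669 - 47350) = sqrt(-47350 - 4004*(11962 - 15*I)/143089669)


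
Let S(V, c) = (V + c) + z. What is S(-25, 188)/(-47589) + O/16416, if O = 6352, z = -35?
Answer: 6253835/16275438 ≈ 0.38425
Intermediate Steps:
S(V, c) = -35 + V + c (S(V, c) = (V + c) - 35 = -35 + V + c)
S(-25, 188)/(-47589) + O/16416 = (-35 - 25 + 188)/(-47589) + 6352/16416 = 128*(-1/47589) + 6352*(1/16416) = -128/47589 + 397/1026 = 6253835/16275438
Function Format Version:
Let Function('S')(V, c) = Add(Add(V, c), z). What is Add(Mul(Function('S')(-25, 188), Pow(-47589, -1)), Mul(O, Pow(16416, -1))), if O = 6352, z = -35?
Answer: Rational(6253835, 16275438) ≈ 0.38425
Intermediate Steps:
Function('S')(V, c) = Add(-35, V, c) (Function('S')(V, c) = Add(Add(V, c), -35) = Add(-35, V, c))
Add(Mul(Function('S')(-25, 188), Pow(-47589, -1)), Mul(O, Pow(16416, -1))) = Add(Mul(Add(-35, -25, 188), Pow(-47589, -1)), Mul(6352, Pow(16416, -1))) = Add(Mul(128, Rational(-1, 47589)), Mul(6352, Rational(1, 16416))) = Add(Rational(-128, 47589), Rational(397, 1026)) = Rational(6253835, 16275438)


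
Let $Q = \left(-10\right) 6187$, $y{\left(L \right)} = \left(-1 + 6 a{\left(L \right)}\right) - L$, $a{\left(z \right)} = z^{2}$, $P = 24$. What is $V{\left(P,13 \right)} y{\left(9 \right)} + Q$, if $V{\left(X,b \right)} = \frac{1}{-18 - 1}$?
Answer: $- \frac{1176006}{19} \approx -61895.0$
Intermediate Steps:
$V{\left(X,b \right)} = - \frac{1}{19}$ ($V{\left(X,b \right)} = \frac{1}{-19} = - \frac{1}{19}$)
$y{\left(L \right)} = -1 - L + 6 L^{2}$ ($y{\left(L \right)} = \left(-1 + 6 L^{2}\right) - L = -1 - L + 6 L^{2}$)
$Q = -61870$
$V{\left(P,13 \right)} y{\left(9 \right)} + Q = - \frac{-1 - 9 + 6 \cdot 9^{2}}{19} - 61870 = - \frac{-1 - 9 + 6 \cdot 81}{19} - 61870 = - \frac{-1 - 9 + 486}{19} - 61870 = \left(- \frac{1}{19}\right) 476 - 61870 = - \frac{476}{19} - 61870 = - \frac{1176006}{19}$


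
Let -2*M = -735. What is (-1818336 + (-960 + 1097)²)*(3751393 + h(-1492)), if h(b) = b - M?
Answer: -13495073503989/2 ≈ -6.7475e+12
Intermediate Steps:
M = 735/2 (M = -½*(-735) = 735/2 ≈ 367.50)
h(b) = -735/2 + b (h(b) = b - 1*735/2 = b - 735/2 = -735/2 + b)
(-1818336 + (-960 + 1097)²)*(3751393 + h(-1492)) = (-1818336 + (-960 + 1097)²)*(3751393 + (-735/2 - 1492)) = (-1818336 + 137²)*(3751393 - 3719/2) = (-1818336 + 18769)*(7499067/2) = -1799567*7499067/2 = -13495073503989/2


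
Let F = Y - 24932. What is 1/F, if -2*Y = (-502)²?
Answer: -1/150934 ≈ -6.6254e-6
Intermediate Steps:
Y = -126002 (Y = -½*(-502)² = -½*252004 = -126002)
F = -150934 (F = -126002 - 24932 = -150934)
1/F = 1/(-150934) = -1/150934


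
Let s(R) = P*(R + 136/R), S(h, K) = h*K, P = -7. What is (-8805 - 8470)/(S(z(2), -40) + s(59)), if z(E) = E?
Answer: 1019225/30039 ≈ 33.930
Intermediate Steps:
S(h, K) = K*h
s(R) = -952/R - 7*R (s(R) = -7*(R + 136/R) = -952/R - 7*R)
(-8805 - 8470)/(S(z(2), -40) + s(59)) = (-8805 - 8470)/(-40*2 + (-952/59 - 7*59)) = -17275/(-80 + (-952*1/59 - 413)) = -17275/(-80 + (-952/59 - 413)) = -17275/(-80 - 25319/59) = -17275/(-30039/59) = -17275*(-59/30039) = 1019225/30039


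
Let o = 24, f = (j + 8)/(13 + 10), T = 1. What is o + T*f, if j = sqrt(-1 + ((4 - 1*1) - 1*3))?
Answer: 560/23 + I/23 ≈ 24.348 + 0.043478*I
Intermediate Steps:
j = I (j = sqrt(-1 + ((4 - 1) - 3)) = sqrt(-1 + (3 - 3)) = sqrt(-1 + 0) = sqrt(-1) = I ≈ 1.0*I)
f = 8/23 + I/23 (f = (I + 8)/(13 + 10) = (8 + I)/23 = (8 + I)*(1/23) = 8/23 + I/23 ≈ 0.34783 + 0.043478*I)
o + T*f = 24 + 1*(8/23 + I/23) = 24 + (8/23 + I/23) = 560/23 + I/23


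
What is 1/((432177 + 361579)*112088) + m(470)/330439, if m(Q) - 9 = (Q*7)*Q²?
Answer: 64660306723706841191/29399330493629792 ≈ 2199.4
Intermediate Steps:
m(Q) = 9 + 7*Q³ (m(Q) = 9 + (Q*7)*Q² = 9 + (7*Q)*Q² = 9 + 7*Q³)
1/((432177 + 361579)*112088) + m(470)/330439 = 1/((432177 + 361579)*112088) + (9 + 7*470³)/330439 = (1/112088)/793756 + (9 + 7*103823000)*(1/330439) = (1/793756)*(1/112088) + (9 + 726761000)*(1/330439) = 1/88970522528 + 726761009*(1/330439) = 1/88970522528 + 726761009/330439 = 64660306723706841191/29399330493629792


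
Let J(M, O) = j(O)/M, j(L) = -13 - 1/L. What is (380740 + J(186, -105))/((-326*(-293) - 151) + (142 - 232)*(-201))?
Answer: 119933078/35738955 ≈ 3.3558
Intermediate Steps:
J(M, O) = (-13 - 1/O)/M
(380740 + J(186, -105))/((-326*(-293) - 151) + (142 - 232)*(-201)) = (380740 + (-1 - 13*(-105))/(186*(-105)))/((-326*(-293) - 151) + (142 - 232)*(-201)) = (380740 + (1/186)*(-1/105)*(-1 + 1365))/((95518 - 151) - 90*(-201)) = (380740 + (1/186)*(-1/105)*1364)/(95367 + 18090) = (380740 - 22/315)/113457 = (119933078/315)*(1/113457) = 119933078/35738955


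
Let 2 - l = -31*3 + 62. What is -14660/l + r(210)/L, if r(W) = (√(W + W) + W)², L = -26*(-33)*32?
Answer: -1519075/3432 + 35*√105/1144 ≈ -442.31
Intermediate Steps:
L = 27456 (L = 858*32 = 27456)
r(W) = (W + √2*√W)² (r(W) = (√(2*W) + W)² = (√2*√W + W)² = (W + √2*√W)²)
l = 33 (l = 2 - (-31*3 + 62) = 2 - (-93 + 62) = 2 - 1*(-31) = 2 + 31 = 33)
-14660/l + r(210)/L = -14660/33 + (210 + √2*√210)²/27456 = -14660*1/33 + (210 + 2*√105)²*(1/27456) = -14660/33 + (210 + 2*√105)²/27456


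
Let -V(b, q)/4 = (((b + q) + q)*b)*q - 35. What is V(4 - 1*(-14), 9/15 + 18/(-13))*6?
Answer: 27079176/4225 ≈ 6409.3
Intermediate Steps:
V(b, q) = 140 - 4*b*q*(b + 2*q) (V(b, q) = -4*((((b + q) + q)*b)*q - 35) = -4*(((b + 2*q)*b)*q - 35) = -4*((b*(b + 2*q))*q - 35) = -4*(b*q*(b + 2*q) - 35) = -4*(-35 + b*q*(b + 2*q)) = 140 - 4*b*q*(b + 2*q))
V(4 - 1*(-14), 9/15 + 18/(-13))*6 = (140 - 8*(4 - 1*(-14))*(9/15 + 18/(-13))**2 - 4*(9/15 + 18/(-13))*(4 - 1*(-14))**2)*6 = (140 - 8*(4 + 14)*(9*(1/15) + 18*(-1/13))**2 - 4*(9*(1/15) + 18*(-1/13))*(4 + 14)**2)*6 = (140 - 8*18*(3/5 - 18/13)**2 - 4*(3/5 - 18/13)*18**2)*6 = (140 - 8*18*(-51/65)**2 - 4*(-51/65)*324)*6 = (140 - 8*18*2601/4225 + 66096/65)*6 = (140 - 374544/4225 + 66096/65)*6 = (4513196/4225)*6 = 27079176/4225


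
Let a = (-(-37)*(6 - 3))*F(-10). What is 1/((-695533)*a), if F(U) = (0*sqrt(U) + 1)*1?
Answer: -1/77204163 ≈ -1.2953e-8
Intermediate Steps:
F(U) = 1 (F(U) = (0 + 1)*1 = 1*1 = 1)
a = 111 (a = -(-37)*(6 - 3)*1 = -(-37)*3*1 = -37*(-3)*1 = 111*1 = 111)
1/((-695533)*a) = 1/(-695533*111) = -1/695533*1/111 = -1/77204163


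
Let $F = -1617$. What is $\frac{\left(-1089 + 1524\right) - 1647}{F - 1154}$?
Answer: $\frac{1212}{2771} \approx 0.43739$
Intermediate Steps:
$\frac{\left(-1089 + 1524\right) - 1647}{F - 1154} = \frac{\left(-1089 + 1524\right) - 1647}{-1617 - 1154} = \frac{435 - 1647}{-2771} = \left(-1212\right) \left(- \frac{1}{2771}\right) = \frac{1212}{2771}$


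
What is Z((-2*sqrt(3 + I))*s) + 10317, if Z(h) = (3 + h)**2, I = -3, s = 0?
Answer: 10326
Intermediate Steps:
Z((-2*sqrt(3 + I))*s) + 10317 = (3 - 2*sqrt(3 - 3)*0)**2 + 10317 = (3 - 2*sqrt(0)*0)**2 + 10317 = (3 - 2*0*0)**2 + 10317 = (3 + 0*0)**2 + 10317 = (3 + 0)**2 + 10317 = 3**2 + 10317 = 9 + 10317 = 10326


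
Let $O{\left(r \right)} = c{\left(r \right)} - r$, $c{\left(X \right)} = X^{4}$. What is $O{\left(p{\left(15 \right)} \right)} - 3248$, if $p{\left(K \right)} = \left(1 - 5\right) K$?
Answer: $12956812$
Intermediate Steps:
$p{\left(K \right)} = - 4 K$
$O{\left(r \right)} = r^{4} - r$
$O{\left(p{\left(15 \right)} \right)} - 3248 = \left(\left(\left(-4\right) 15\right)^{4} - \left(-4\right) 15\right) - 3248 = \left(\left(-60\right)^{4} - -60\right) - 3248 = \left(12960000 + 60\right) - 3248 = 12960060 - 3248 = 12956812$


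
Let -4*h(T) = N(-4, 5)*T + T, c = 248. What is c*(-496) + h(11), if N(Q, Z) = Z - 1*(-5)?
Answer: -492153/4 ≈ -1.2304e+5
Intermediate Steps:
N(Q, Z) = 5 + Z (N(Q, Z) = Z + 5 = 5 + Z)
h(T) = -11*T/4 (h(T) = -((5 + 5)*T + T)/4 = -(10*T + T)/4 = -11*T/4)
c*(-496) + h(11) = 248*(-496) - 11/4*11 = -123008 - 121/4 = -492153/4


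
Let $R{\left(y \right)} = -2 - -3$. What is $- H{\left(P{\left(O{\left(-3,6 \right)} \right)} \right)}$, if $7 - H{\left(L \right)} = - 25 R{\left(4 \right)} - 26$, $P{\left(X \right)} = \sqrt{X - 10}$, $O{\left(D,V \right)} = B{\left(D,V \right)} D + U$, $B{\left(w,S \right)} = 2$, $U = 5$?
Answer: $-58$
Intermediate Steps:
$O{\left(D,V \right)} = 5 + 2 D$ ($O{\left(D,V \right)} = 2 D + 5 = 5 + 2 D$)
$R{\left(y \right)} = 1$ ($R{\left(y \right)} = -2 + 3 = 1$)
$P{\left(X \right)} = \sqrt{-10 + X}$
$H{\left(L \right)} = 58$ ($H{\left(L \right)} = 7 - \left(\left(-25\right) 1 - 26\right) = 7 - \left(-25 - 26\right) = 7 - -51 = 7 + 51 = 58$)
$- H{\left(P{\left(O{\left(-3,6 \right)} \right)} \right)} = \left(-1\right) 58 = -58$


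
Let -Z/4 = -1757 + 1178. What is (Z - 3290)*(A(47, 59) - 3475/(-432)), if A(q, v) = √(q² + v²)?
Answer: -1692325/216 - 974*√5690 ≈ -81306.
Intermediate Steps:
Z = 2316 (Z = -4*(-1757 + 1178) = -4*(-579) = 2316)
(Z - 3290)*(A(47, 59) - 3475/(-432)) = (2316 - 3290)*(√(47² + 59²) - 3475/(-432)) = -974*(√(2209 + 3481) - 3475*(-1/432)) = -974*(√5690 + 3475/432) = -974*(3475/432 + √5690) = -1692325/216 - 974*√5690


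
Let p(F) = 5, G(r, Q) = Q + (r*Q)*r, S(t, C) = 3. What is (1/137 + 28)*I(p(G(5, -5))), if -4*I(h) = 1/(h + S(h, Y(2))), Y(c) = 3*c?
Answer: -3837/4384 ≈ -0.87523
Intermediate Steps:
G(r, Q) = Q + Q*r² (G(r, Q) = Q + (Q*r)*r = Q + Q*r²)
I(h) = -1/(4*(3 + h)) (I(h) = -1/(4*(h + 3)) = -1/(4*(3 + h)))
(1/137 + 28)*I(p(G(5, -5))) = (1/137 + 28)*(-1/(12 + 4*5)) = (1/137 + 28)*(-1/(12 + 20)) = 3837*(-1/32)/137 = 3837*(-1*1/32)/137 = (3837/137)*(-1/32) = -3837/4384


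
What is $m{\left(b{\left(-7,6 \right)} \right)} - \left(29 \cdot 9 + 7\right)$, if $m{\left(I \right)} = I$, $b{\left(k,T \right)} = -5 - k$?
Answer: $-266$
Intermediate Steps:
$m{\left(b{\left(-7,6 \right)} \right)} - \left(29 \cdot 9 + 7\right) = \left(-5 - -7\right) - \left(29 \cdot 9 + 7\right) = \left(-5 + 7\right) - \left(261 + 7\right) = 2 - 268 = -266$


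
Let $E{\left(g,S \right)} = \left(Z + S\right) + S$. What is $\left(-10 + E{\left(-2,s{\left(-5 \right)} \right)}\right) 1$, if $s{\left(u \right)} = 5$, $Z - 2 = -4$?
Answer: $-2$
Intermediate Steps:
$Z = -2$ ($Z = 2 - 4 = -2$)
$E{\left(g,S \right)} = -2 + 2 S$ ($E{\left(g,S \right)} = \left(-2 + S\right) + S = -2 + 2 S$)
$\left(-10 + E{\left(-2,s{\left(-5 \right)} \right)}\right) 1 = \left(-10 + \left(-2 + 2 \cdot 5\right)\right) 1 = \left(-10 + \left(-2 + 10\right)\right) 1 = \left(-10 + 8\right) 1 = \left(-2\right) 1 = -2$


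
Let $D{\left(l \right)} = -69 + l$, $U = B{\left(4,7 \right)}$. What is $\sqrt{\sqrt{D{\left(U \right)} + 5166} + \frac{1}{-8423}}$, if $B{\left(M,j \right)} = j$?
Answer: $\frac{\sqrt{-8423 + 283787716 \sqrt{319}}}{8423} \approx 8.4523$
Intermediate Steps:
$U = 7$
$\sqrt{\sqrt{D{\left(U \right)} + 5166} + \frac{1}{-8423}} = \sqrt{\sqrt{\left(-69 + 7\right) + 5166} + \frac{1}{-8423}} = \sqrt{\sqrt{-62 + 5166} - \frac{1}{8423}} = \sqrt{\sqrt{5104} - \frac{1}{8423}} = \sqrt{4 \sqrt{319} - \frac{1}{8423}} = \sqrt{- \frac{1}{8423} + 4 \sqrt{319}}$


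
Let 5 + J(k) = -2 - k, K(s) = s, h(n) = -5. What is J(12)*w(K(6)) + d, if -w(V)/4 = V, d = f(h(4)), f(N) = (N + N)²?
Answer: 556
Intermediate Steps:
f(N) = 4*N² (f(N) = (2*N)² = 4*N²)
d = 100 (d = 4*(-5)² = 4*25 = 100)
w(V) = -4*V
J(k) = -7 - k (J(k) = -5 + (-2 - k) = -7 - k)
J(12)*w(K(6)) + d = (-7 - 1*12)*(-4*6) + 100 = (-7 - 12)*(-24) + 100 = -19*(-24) + 100 = 456 + 100 = 556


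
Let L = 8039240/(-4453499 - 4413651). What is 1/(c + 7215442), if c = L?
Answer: 886715/6398039849106 ≈ 1.3859e-7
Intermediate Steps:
L = -803924/886715 (L = 8039240/(-8867150) = 8039240*(-1/8867150) = -803924/886715 ≈ -0.90663)
c = -803924/886715 ≈ -0.90663
1/(c + 7215442) = 1/(-803924/886715 + 7215442) = 1/(6398039849106/886715) = 886715/6398039849106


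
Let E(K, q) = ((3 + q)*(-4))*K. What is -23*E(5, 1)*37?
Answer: 68080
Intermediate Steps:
E(K, q) = K*(-12 - 4*q) (E(K, q) = (-12 - 4*q)*K = K*(-12 - 4*q))
-23*E(5, 1)*37 = -(-92)*5*(3 + 1)*37 = -(-92)*5*4*37 = -23*(-80)*37 = 1840*37 = 68080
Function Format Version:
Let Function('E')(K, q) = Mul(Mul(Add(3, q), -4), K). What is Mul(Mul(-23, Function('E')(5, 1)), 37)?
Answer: 68080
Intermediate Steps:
Function('E')(K, q) = Mul(K, Add(-12, Mul(-4, q))) (Function('E')(K, q) = Mul(Add(-12, Mul(-4, q)), K) = Mul(K, Add(-12, Mul(-4, q))))
Mul(Mul(-23, Function('E')(5, 1)), 37) = Mul(Mul(-23, Mul(-4, 5, Add(3, 1))), 37) = Mul(Mul(-23, Mul(-4, 5, 4)), 37) = Mul(Mul(-23, -80), 37) = Mul(1840, 37) = 68080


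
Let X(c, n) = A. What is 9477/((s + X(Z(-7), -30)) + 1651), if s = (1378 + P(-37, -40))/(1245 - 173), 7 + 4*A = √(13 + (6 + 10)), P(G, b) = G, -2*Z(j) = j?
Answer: 17975303234928/3130551336673 - 2722704192*√29/3130551336673 ≈ 5.7372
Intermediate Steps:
Z(j) = -j/2
A = -7/4 + √29/4 (A = -7/4 + √(13 + (6 + 10))/4 = -7/4 + √(13 + 16)/4 = -7/4 + √29/4 ≈ -0.40371)
X(c, n) = -7/4 + √29/4
s = 1341/1072 (s = (1378 - 37)/(1245 - 173) = 1341/1072 ≈ 1.2509)
9477/((s + X(Z(-7), -30)) + 1651) = 9477/((1341/1072 + (-7/4 + √29/4)) + 1651) = 9477/((-535/1072 + √29/4) + 1651) = 9477/(1769337/1072 + √29/4)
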